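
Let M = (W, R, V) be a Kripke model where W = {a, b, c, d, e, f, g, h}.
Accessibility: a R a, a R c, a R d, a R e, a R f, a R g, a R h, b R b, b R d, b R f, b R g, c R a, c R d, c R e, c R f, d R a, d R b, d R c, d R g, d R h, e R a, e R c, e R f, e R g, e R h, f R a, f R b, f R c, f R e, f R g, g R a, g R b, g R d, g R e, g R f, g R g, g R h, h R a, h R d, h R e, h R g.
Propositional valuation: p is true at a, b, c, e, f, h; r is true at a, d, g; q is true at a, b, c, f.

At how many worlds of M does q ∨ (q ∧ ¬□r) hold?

Let φ = q ∨ (q ∧ ¬□r). Evaluate φ at each world:
  a (successors {a, c, d, e, f, g, h}): φ is true.
  b (successors {b, d, f, g}): φ is true.
  c (successors {a, d, e, f}): φ is true.
  d (successors {a, b, c, g, h}): φ is false.
  e (successors {a, c, f, g, h}): φ is false.
  f (successors {a, b, c, e, g}): φ is true.
  g (successors {a, b, d, e, f, g, h}): φ is false.
  h (successors {a, d, e, g}): φ is false.
For instance, at f:
  At f: q is true, q ∧ ¬□r is true, so q ∨ (q ∧ ¬□r) is true.
    At f: q is true, ¬□r is true, so q ∧ ¬□r is true.
      At f: □r is false, so ¬□r is true.
Satisfying worlds: {a, b, c, f}

4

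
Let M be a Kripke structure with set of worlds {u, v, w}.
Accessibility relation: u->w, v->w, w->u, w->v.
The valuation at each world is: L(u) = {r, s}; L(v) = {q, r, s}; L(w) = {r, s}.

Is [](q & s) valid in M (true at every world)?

No

Recall that []ψ holds at a world iff ψ holds at every accessible world, and <>ψ holds iff ψ holds at some accessible world.
Let φ = [](q & s). Evaluate φ at each world:
  u (successors {w}): φ is false.
  v (successors {w}): φ is false.
  w (successors {u, v}): φ is false.
Detail at u (counterexample):
  At u: [](q & s) requires q & s at every successor {w}.
    q & s fails at w, so [](q & s) is false at u.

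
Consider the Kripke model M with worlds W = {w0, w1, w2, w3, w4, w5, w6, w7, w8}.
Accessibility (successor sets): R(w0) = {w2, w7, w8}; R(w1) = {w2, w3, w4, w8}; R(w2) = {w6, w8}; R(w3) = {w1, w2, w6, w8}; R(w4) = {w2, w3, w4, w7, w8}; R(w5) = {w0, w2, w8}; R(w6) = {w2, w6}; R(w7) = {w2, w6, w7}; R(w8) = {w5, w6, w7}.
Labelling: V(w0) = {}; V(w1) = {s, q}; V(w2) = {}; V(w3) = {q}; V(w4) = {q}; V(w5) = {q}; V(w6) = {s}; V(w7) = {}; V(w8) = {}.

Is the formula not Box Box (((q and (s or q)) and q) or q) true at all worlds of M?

Yes

Recall that Box ψ holds at a world iff ψ holds at every accessible world, and Dia ψ holds iff ψ holds at some accessible world.
Let φ = not Box Box (((q and (s or q)) and q) or q). Evaluate φ at each world:
  w0 (successors {w2, w7, w8}): φ is true.
  w1 (successors {w2, w3, w4, w8}): φ is true.
  w2 (successors {w6, w8}): φ is true.
  w3 (successors {w1, w2, w6, w8}): φ is true.
  w4 (successors {w2, w3, w4, w7, w8}): φ is true.
  w5 (successors {w0, w2, w8}): φ is true.
  w6 (successors {w2, w6}): φ is true.
  w7 (successors {w2, w6, w7}): φ is true.
  w8 (successors {w5, w6, w7}): φ is true.
For instance, at w3:
  At w3: Box Box (((q and (s or q)) and q) or q) is false, so not Box Box (((q and (s or q)) and q) or q) is true.
    At w3: Box Box (((q and (s or q)) and q) or q) requires Box (((q and (s or q)) and q) or q) at every successor {w1, w2, w6, w8}.
      Box (((q and (s or q)) and q) or q) fails at w1, so Box Box (((q and (s or q)) and q) or q) is false at w3.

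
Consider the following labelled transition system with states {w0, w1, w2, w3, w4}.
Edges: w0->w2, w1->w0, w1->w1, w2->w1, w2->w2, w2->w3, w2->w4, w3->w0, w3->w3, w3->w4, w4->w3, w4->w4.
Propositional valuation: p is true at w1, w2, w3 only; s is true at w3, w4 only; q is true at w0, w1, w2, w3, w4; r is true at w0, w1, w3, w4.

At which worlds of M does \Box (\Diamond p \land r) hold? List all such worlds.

Let φ = \Box (\Diamond p \land r). Evaluate φ at each world:
  w0 (successors {w2}): φ is false.
  w1 (successors {w0, w1}): φ is true.
  w2 (successors {w1, w2, w3, w4}): φ is false.
  w3 (successors {w0, w3, w4}): φ is true.
  w4 (successors {w3, w4}): φ is true.
For instance, at w3:
  At w3: \Box (\Diamond p \land r) requires \Diamond p \land r at every successor {w0, w3, w4}.
      At w0: \Diamond p is true, r is true, so \Diamond p \land r is true.
      At w3: \Diamond p is true, r is true, so \Diamond p \land r is true.
      At w4: \Diamond p is true, r is true, so \Diamond p \land r is true.
  So \Box (\Diamond p \land r) is true at w3.
Satisfying worlds: {w1, w3, w4}

w1, w3, w4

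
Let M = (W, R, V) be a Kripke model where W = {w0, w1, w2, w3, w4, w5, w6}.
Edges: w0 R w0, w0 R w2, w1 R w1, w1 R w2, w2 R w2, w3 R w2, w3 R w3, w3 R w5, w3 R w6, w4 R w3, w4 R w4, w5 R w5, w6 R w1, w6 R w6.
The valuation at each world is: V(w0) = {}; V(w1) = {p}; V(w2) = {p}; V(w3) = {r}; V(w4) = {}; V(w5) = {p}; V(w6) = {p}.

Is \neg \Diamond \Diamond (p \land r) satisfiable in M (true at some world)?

Let φ = \neg \Diamond \Diamond (p \land r). Evaluate φ at each world:
  w0 (successors {w0, w2}): φ is true.
  w1 (successors {w1, w2}): φ is true.
  w2 (successors {w2}): φ is true.
  w3 (successors {w2, w3, w5, w6}): φ is true.
  w4 (successors {w3, w4}): φ is true.
  w5 (successors {w5}): φ is true.
  w6 (successors {w1, w6}): φ is true.
Detail at w0 (witness):
  At w0: \Diamond \Diamond (p \land r) is false, so \neg \Diamond \Diamond (p \land r) is true.
    At w0: \Diamond \Diamond (p \land r) requires \Diamond (p \land r) at some successor in {w0, w2}.
      At w0: \Diamond (p \land r) is false.
      At w2: \Diamond (p \land r) is false.
    So \Diamond \Diamond (p \land r) is false at w0.

Yes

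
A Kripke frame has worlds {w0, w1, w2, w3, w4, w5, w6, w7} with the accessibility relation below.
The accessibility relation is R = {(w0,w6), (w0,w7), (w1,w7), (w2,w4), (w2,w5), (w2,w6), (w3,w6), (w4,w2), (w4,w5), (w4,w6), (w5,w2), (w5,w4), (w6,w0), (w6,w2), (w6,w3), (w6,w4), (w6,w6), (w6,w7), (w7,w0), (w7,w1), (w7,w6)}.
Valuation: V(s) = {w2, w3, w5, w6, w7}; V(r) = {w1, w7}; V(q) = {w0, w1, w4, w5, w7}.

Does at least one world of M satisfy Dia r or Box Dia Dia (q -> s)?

Let φ = Dia r or Box Dia Dia (q -> s). Evaluate φ at each world:
  w0 (successors {w6, w7}): φ is true.
  w1 (successors {w7}): φ is true.
  w2 (successors {w4, w5, w6}): φ is true.
  w3 (successors {w6}): φ is true.
  w4 (successors {w2, w5, w6}): φ is true.
  w5 (successors {w2, w4}): φ is true.
  w6 (successors {w0, w2, w3, w4, w6, w7}): φ is true.
  w7 (successors {w0, w1, w6}): φ is true.
Detail at w0 (witness):
  At w0: Dia r is true, Box Dia Dia (q -> s) is true, so Dia r or Box Dia Dia (q -> s) is true.
    At w0: Dia r requires r at some successor in {w6, w7}.
      r holds at w7, so Dia r is true at w0.
    At w0: Box Dia Dia (q -> s) requires Dia Dia (q -> s) at every successor {w6, w7}.
      At w6: Dia Dia (q -> s) is true.
      At w7: Dia Dia (q -> s) is true.
    So Box Dia Dia (q -> s) is true at w0.

Yes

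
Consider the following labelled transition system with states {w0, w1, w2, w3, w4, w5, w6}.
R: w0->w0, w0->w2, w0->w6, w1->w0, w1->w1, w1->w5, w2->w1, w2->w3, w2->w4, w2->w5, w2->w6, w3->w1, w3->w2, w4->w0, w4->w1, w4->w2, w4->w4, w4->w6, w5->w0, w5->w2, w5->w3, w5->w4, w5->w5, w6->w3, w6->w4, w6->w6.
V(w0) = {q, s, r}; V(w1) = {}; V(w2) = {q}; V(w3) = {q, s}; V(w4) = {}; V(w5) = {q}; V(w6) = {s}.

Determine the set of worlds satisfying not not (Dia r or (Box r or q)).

w0, w1, w2, w3, w4, w5

Let φ = not not (Dia r or (Box r or q)). Evaluate φ at each world:
  w0 (successors {w0, w2, w6}): φ is true.
  w1 (successors {w0, w1, w5}): φ is true.
  w2 (successors {w1, w3, w4, w5, w6}): φ is true.
  w3 (successors {w1, w2}): φ is true.
  w4 (successors {w0, w1, w2, w4, w6}): φ is true.
  w5 (successors {w0, w2, w3, w4, w5}): φ is true.
  w6 (successors {w3, w4, w6}): φ is false.
For instance, at w3:
  At w3: not (Dia r or (Box r or q)) is false, so not not (Dia r or (Box r or q)) is true.
    At w3: Dia r or (Box r or q) is true, so not (Dia r or (Box r or q)) is false.
      At w3: Dia r is false, Box r or q is true, so Dia r or (Box r or q) is true.
Satisfying worlds: {w0, w1, w2, w3, w4, w5}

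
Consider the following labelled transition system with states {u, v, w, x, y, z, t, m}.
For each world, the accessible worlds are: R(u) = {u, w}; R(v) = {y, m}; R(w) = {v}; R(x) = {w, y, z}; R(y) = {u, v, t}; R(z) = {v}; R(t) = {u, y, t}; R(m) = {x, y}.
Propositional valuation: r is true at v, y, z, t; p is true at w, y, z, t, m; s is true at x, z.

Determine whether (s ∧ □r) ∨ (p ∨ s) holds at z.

At z: s ∧ □r is true, p ∨ s is true, so (s ∧ □r) ∨ (p ∨ s) is true.
  At z: s is true, □r is true, so s ∧ □r is true.
    At z: □r requires r at every successor {v}.
      At v: r is true.
    So □r is true at z.

Yes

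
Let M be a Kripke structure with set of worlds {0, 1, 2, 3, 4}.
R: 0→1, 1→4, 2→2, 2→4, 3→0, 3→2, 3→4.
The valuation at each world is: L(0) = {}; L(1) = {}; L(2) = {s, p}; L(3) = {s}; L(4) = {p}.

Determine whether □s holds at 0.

Recall that □ψ holds at a world iff ψ holds at every accessible world, and ◇ψ holds iff ψ holds at some accessible world.
At 0: □s requires s at every successor {1}.
  s fails at 1, so □s is false at 0.

No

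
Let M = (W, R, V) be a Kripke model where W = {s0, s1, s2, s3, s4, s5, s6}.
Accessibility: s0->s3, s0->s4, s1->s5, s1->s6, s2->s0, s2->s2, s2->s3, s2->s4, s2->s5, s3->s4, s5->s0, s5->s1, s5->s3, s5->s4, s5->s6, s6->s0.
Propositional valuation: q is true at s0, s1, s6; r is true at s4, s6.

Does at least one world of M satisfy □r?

Let φ = □r. Evaluate φ at each world:
  s0 (successors {s3, s4}): φ is false.
  s1 (successors {s5, s6}): φ is false.
  s2 (successors {s0, s2, s3, s4, s5}): φ is false.
  s3 (successors {s4}): φ is true.
  s4 (successors ∅): φ is true.
  s5 (successors {s0, s1, s3, s4, s6}): φ is false.
  s6 (successors {s0}): φ is false.
Detail at s3 (witness):
  At s3: □r requires r at every successor {s4}.
    At s4: r is true.
  So □r is true at s3.

Yes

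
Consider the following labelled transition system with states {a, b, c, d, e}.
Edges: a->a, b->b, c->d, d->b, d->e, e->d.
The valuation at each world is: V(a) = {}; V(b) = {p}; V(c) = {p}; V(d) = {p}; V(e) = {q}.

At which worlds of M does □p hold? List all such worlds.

b, c, e

Let φ = □p. Evaluate φ at each world:
  a (successors {a}): φ is false.
  b (successors {b}): φ is true.
  c (successors {d}): φ is true.
  d (successors {b, e}): φ is false.
  e (successors {d}): φ is true.
For instance, at a:
  At a: □p requires p at every successor {a}.
    p fails at a, so □p is false at a.
Satisfying worlds: {b, c, e}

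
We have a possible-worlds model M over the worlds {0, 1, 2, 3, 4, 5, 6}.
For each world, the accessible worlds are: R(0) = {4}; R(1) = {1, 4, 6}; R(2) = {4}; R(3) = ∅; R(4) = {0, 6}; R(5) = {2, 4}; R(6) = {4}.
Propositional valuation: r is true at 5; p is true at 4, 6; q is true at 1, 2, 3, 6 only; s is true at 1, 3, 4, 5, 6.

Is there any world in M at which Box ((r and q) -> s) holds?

Let φ = Box ((r and q) -> s). Evaluate φ at each world:
  0 (successors {4}): φ is true.
  1 (successors {1, 4, 6}): φ is true.
  2 (successors {4}): φ is true.
  3 (successors ∅): φ is true.
  4 (successors {0, 6}): φ is true.
  5 (successors {2, 4}): φ is true.
  6 (successors {4}): φ is true.
Detail at 0 (witness):
  At 0: Box ((r and q) -> s) requires (r and q) -> s at every successor {4}.
    At 4: (r and q) -> s is true.
  So Box ((r and q) -> s) is true at 0.

Yes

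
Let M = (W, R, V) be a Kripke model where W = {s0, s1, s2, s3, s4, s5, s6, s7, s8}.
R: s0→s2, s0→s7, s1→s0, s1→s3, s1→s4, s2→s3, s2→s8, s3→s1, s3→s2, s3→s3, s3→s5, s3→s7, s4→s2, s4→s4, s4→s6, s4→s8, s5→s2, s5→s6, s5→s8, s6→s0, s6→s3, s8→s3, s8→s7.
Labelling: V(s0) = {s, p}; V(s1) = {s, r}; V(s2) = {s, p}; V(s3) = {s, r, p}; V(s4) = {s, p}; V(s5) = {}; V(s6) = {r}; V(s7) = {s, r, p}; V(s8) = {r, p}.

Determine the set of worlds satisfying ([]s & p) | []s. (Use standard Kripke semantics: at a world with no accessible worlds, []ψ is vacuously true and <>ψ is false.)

Recall that []ψ holds at a world iff ψ holds at every accessible world, and <>ψ holds iff ψ holds at some accessible world.
Let φ = ([]s & p) | []s. Evaluate φ at each world:
  s0 (successors {s2, s7}): φ is true.
  s1 (successors {s0, s3, s4}): φ is true.
  s2 (successors {s3, s8}): φ is false.
  s3 (successors {s1, s2, s3, s5, s7}): φ is false.
  s4 (successors {s2, s4, s6, s8}): φ is false.
  s5 (successors {s2, s6, s8}): φ is false.
  s6 (successors {s0, s3}): φ is true.
  s7 (successors ∅): φ is true.
  s8 (successors {s3, s7}): φ is true.
For instance, at s4:
  At s4: []s & p is false, []s is false, so ([]s & p) | []s is false.
    At s4: []s is false, p is true, so []s & p is false.
      At s4: []s requires s at every successor {s2, s4, s6, s8}.
        s fails at s6, so []s is false at s4.
    At s4: []s requires s at every successor {s2, s4, s6, s8}.
      s fails at s6, so []s is false at s4.
Satisfying worlds: {s0, s1, s6, s7, s8}

s0, s1, s6, s7, s8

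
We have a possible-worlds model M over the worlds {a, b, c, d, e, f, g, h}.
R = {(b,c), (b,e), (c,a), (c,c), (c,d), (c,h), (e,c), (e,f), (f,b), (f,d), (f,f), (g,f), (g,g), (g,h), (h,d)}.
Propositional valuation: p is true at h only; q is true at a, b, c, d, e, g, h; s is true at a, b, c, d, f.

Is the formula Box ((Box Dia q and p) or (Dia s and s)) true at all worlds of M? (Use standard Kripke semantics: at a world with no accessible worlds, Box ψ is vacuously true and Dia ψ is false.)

Recall that Box ψ holds at a world iff ψ holds at every accessible world, and Dia ψ holds iff ψ holds at some accessible world.
Let φ = Box ((Box Dia q and p) or (Dia s and s)). Evaluate φ at each world:
  a (successors ∅): φ is true.
  b (successors {c, e}): φ is false.
  c (successors {a, c, d, h}): φ is false.
  d (successors ∅): φ is true.
  e (successors {c, f}): φ is true.
  f (successors {b, d, f}): φ is false.
  g (successors {f, g, h}): φ is false.
  h (successors {d}): φ is false.
Detail at b (counterexample):
  At b: Box ((Box Dia q and p) or (Dia s and s)) requires (Box Dia q and p) or (Dia s and s) at every successor {c, e}.
    (Box Dia q and p) or (Dia s and s) fails at e, so Box ((Box Dia q and p) or (Dia s and s)) is false at b.
      At e: Box Dia q and p is false, Dia s and s is false, so (Box Dia q and p) or (Dia s and s) is false.

No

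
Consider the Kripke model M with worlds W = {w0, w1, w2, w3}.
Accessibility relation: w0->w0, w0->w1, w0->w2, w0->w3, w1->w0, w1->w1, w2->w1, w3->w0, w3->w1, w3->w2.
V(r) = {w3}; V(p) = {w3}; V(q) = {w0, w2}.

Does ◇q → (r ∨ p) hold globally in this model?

No

Let φ = ◇q → (r ∨ p). Evaluate φ at each world:
  w0 (successors {w0, w1, w2, w3}): φ is false.
  w1 (successors {w0, w1}): φ is false.
  w2 (successors {w1}): φ is true.
  w3 (successors {w0, w1, w2}): φ is true.
Detail at w0 (counterexample):
  At w0: ◇q is true, r ∨ p is false, so ◇q → (r ∨ p) is false.
    At w0: ◇q requires q at some successor in {w0, w1, w2, w3}.
      q holds at w0, so ◇q is true at w0.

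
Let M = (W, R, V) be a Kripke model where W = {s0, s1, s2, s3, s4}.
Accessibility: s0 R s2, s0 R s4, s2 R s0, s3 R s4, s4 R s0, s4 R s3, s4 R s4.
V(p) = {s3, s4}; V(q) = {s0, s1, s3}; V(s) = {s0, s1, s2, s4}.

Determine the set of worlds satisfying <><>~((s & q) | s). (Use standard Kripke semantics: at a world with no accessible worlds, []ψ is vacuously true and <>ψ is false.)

s0, s3, s4

Let φ = <><>~((s & q) | s). Evaluate φ at each world:
  s0 (successors {s2, s4}): φ is true.
  s1 (successors ∅): φ is false.
  s2 (successors {s0}): φ is false.
  s3 (successors {s4}): φ is true.
  s4 (successors {s0, s3, s4}): φ is true.
For instance, at s2:
  At s2: <><>~((s & q) | s) requires <>~((s & q) | s) at some successor in {s0}.
    At s0: <>~((s & q) | s) is false.
  So <><>~((s & q) | s) is false at s2.
Satisfying worlds: {s0, s3, s4}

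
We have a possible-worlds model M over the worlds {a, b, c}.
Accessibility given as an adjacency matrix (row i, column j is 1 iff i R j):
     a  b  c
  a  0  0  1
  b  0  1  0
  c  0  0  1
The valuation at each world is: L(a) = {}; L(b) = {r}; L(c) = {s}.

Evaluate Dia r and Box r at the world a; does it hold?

Recall that Box ψ holds at a world iff ψ holds at every accessible world, and Dia ψ holds iff ψ holds at some accessible world.
At a: Dia r is false, Box r is false, so Dia r and Box r is false.
  At a: Dia r requires r at some successor in {c}.
    At c: r is false.
  So Dia r is false at a.
  At a: Box r requires r at every successor {c}.
    r fails at c, so Box r is false at a.

No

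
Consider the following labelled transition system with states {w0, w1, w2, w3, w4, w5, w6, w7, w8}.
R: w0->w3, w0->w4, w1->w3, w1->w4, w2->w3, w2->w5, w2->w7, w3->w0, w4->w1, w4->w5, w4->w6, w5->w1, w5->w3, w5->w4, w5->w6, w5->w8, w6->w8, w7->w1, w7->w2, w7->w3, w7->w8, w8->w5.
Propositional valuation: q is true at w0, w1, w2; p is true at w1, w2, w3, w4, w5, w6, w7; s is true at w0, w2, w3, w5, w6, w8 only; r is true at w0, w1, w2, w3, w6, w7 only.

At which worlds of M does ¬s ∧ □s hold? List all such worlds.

Let φ = ¬s ∧ □s. Evaluate φ at each world:
  w0 (successors {w3, w4}): φ is false.
  w1 (successors {w3, w4}): φ is false.
  w2 (successors {w3, w5, w7}): φ is false.
  w3 (successors {w0}): φ is false.
  w4 (successors {w1, w5, w6}): φ is false.
  w5 (successors {w1, w3, w4, w6, w8}): φ is false.
  w6 (successors {w8}): φ is false.
  w7 (successors {w1, w2, w3, w8}): φ is false.
  w8 (successors {w5}): φ is false.
For instance, at w6:
  At w6: ¬s is false, □s is true, so ¬s ∧ □s is false.
    At w6: □s requires s at every successor {w8}.
      At w8: s is true.
    So □s is true at w6.
Satisfying worlds: none.

none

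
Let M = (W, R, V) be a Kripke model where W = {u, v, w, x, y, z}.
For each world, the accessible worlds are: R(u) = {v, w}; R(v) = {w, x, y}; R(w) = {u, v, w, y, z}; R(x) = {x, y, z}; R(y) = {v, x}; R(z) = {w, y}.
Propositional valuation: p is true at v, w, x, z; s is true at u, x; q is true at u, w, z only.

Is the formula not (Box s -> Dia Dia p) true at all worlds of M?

Let φ = not (Box s -> Dia Dia p). Evaluate φ at each world:
  u (successors {v, w}): φ is false.
  v (successors {w, x, y}): φ is false.
  w (successors {u, v, w, y, z}): φ is false.
  x (successors {x, y, z}): φ is false.
  y (successors {v, x}): φ is false.
  z (successors {w, y}): φ is false.
Detail at u (counterexample):
  At u: Box s -> Dia Dia p is true, so not (Box s -> Dia Dia p) is false.
    At u: Box s is false, Dia Dia p is true, so Box s -> Dia Dia p is true.
      At u: Box s requires s at every successor {v, w}.
        s fails at v, so Box s is false at u.
      At u: Dia Dia p requires Dia p at some successor in {v, w}.
        Dia p holds at v, so Dia Dia p is true at u.

No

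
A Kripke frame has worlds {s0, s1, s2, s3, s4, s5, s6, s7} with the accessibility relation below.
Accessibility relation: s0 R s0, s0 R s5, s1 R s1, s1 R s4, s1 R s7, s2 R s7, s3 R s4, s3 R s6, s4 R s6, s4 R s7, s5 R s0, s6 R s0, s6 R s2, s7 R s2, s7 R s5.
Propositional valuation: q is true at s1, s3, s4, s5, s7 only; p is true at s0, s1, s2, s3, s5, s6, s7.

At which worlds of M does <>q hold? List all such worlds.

s0, s1, s2, s3, s4, s7

Let φ = <>q. Evaluate φ at each world:
  s0 (successors {s0, s5}): φ is true.
  s1 (successors {s1, s4, s7}): φ is true.
  s2 (successors {s7}): φ is true.
  s3 (successors {s4, s6}): φ is true.
  s4 (successors {s6, s7}): φ is true.
  s5 (successors {s0}): φ is false.
  s6 (successors {s0, s2}): φ is false.
  s7 (successors {s2, s5}): φ is true.
For instance, at s0:
  At s0: <>q requires q at some successor in {s0, s5}.
    q holds at s5, so <>q is true at s0.
Satisfying worlds: {s0, s1, s2, s3, s4, s7}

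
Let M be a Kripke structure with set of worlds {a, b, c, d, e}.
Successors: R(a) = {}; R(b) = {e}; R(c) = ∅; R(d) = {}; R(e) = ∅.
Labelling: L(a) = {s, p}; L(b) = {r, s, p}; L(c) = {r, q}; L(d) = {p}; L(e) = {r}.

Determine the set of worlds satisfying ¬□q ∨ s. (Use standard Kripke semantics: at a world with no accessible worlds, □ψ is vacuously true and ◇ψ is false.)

a, b

Let φ = ¬□q ∨ s. Evaluate φ at each world:
  a (successors ∅): φ is true.
  b (successors {e}): φ is true.
  c (successors ∅): φ is false.
  d (successors ∅): φ is false.
  e (successors ∅): φ is false.
For instance, at b:
  At b: ¬□q is true, s is true, so ¬□q ∨ s is true.
    At b: □q is false, so ¬□q is true.
      At b: □q requires q at every successor {e}.
        q fails at e, so □q is false at b.
Satisfying worlds: {a, b}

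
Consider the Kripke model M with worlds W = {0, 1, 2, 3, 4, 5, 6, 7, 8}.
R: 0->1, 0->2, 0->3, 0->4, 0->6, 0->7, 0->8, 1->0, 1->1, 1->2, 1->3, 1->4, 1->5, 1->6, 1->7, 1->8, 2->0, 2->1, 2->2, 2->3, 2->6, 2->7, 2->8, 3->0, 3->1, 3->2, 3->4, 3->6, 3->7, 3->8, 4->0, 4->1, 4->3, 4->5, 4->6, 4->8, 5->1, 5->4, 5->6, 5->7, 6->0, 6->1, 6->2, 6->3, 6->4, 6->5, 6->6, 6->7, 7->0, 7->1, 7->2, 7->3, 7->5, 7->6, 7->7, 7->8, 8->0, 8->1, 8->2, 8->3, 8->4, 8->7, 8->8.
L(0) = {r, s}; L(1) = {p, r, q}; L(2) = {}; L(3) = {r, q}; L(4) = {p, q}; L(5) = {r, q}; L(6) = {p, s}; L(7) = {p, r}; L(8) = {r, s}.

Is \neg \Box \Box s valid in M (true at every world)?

Yes

Let φ = \neg \Box \Box s. Evaluate φ at each world:
  0 (successors {1, 2, 3, 4, 6, 7, 8}): φ is true.
  1 (successors {0, 1, 2, 3, 4, 5, 6, 7, 8}): φ is true.
  2 (successors {0, 1, 2, 3, 6, 7, 8}): φ is true.
  3 (successors {0, 1, 2, 4, 6, 7, 8}): φ is true.
  4 (successors {0, 1, 3, 5, 6, 8}): φ is true.
  5 (successors {1, 4, 6, 7}): φ is true.
  6 (successors {0, 1, 2, 3, 4, 5, 6, 7}): φ is true.
  7 (successors {0, 1, 2, 3, 5, 6, 7, 8}): φ is true.
  8 (successors {0, 1, 2, 3, 4, 7, 8}): φ is true.
For instance, at 1:
  At 1: \Box \Box s is false, so \neg \Box \Box s is true.
    At 1: \Box \Box s requires \Box s at every successor {0, 1, 2, 3, 4, 5, 6, 7, 8}.
      \Box s fails at 0, so \Box \Box s is false at 1.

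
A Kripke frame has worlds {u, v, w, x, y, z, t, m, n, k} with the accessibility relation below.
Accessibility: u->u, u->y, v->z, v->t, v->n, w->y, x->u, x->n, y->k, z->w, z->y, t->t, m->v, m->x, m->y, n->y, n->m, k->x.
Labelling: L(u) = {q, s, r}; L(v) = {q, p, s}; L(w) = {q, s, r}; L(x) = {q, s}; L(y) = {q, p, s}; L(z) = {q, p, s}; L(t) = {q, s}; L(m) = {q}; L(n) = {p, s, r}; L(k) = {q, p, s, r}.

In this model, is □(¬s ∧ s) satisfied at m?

At m: □(¬s ∧ s) requires ¬s ∧ s at every successor {v, x, y}.
  ¬s ∧ s fails at v, so □(¬s ∧ s) is false at m.

No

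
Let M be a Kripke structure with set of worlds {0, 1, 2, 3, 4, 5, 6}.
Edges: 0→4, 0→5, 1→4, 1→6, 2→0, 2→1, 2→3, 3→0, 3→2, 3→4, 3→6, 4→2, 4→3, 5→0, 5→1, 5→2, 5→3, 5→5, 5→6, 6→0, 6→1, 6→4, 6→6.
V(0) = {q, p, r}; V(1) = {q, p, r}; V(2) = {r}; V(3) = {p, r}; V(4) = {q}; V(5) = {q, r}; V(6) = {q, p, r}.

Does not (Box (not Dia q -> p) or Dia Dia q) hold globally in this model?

Let φ = not (Box (not Dia q -> p) or Dia Dia q). Evaluate φ at each world:
  0 (successors {4, 5}): φ is false.
  1 (successors {4, 6}): φ is false.
  2 (successors {0, 1, 3}): φ is false.
  3 (successors {0, 2, 4, 6}): φ is false.
  4 (successors {2, 3}): φ is false.
  5 (successors {0, 1, 2, 3, 5, 6}): φ is false.
  6 (successors {0, 1, 4, 6}): φ is false.
Detail at 0 (counterexample):
  At 0: Box (not Dia q -> p) or Dia Dia q is true, so not (Box (not Dia q -> p) or Dia Dia q) is false.
    At 0: Box (not Dia q -> p) is false, Dia Dia q is true, so Box (not Dia q -> p) or Dia Dia q is true.
      At 0: Box (not Dia q -> p) requires not Dia q -> p at every successor {4, 5}.
        not Dia q -> p fails at 4, so Box (not Dia q -> p) is false at 0.
      At 0: Dia Dia q requires Dia q at some successor in {4, 5}.
        Dia q holds at 5, so Dia Dia q is true at 0.

No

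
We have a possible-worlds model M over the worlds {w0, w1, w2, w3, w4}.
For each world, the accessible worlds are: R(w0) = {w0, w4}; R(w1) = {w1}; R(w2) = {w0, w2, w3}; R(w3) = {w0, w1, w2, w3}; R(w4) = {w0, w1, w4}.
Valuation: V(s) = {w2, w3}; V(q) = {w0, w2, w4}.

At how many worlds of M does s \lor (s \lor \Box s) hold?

Recall that \Box ψ holds at a world iff ψ holds at every accessible world, and \Diamond ψ holds iff ψ holds at some accessible world.
Let φ = s \lor (s \lor \Box s). Evaluate φ at each world:
  w0 (successors {w0, w4}): φ is false.
  w1 (successors {w1}): φ is false.
  w2 (successors {w0, w2, w3}): φ is true.
  w3 (successors {w0, w1, w2, w3}): φ is true.
  w4 (successors {w0, w1, w4}): φ is false.
For instance, at w3:
  At w3: s is true, s \lor \Box s is true, so s \lor (s \lor \Box s) is true.
    At w3: s is true, \Box s is false, so s \lor \Box s is true.
      At w3: \Box s requires s at every successor {w0, w1, w2, w3}.
        s fails at w0, so \Box s is false at w3.
Satisfying worlds: {w2, w3}

2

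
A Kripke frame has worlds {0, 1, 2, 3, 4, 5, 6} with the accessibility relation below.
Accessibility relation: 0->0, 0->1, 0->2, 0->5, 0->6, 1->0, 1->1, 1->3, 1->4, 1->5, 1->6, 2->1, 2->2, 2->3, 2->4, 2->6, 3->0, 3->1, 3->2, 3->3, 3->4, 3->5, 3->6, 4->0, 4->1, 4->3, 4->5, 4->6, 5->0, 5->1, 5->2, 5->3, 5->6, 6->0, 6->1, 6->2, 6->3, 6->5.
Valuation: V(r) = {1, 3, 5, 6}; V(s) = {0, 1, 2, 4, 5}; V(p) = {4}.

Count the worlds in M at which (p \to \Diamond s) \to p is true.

Let φ = (p \to \Diamond s) \to p. Evaluate φ at each world:
  0 (successors {0, 1, 2, 5, 6}): φ is false.
  1 (successors {0, 1, 3, 4, 5, 6}): φ is false.
  2 (successors {1, 2, 3, 4, 6}): φ is false.
  3 (successors {0, 1, 2, 3, 4, 5, 6}): φ is false.
  4 (successors {0, 1, 3, 5, 6}): φ is true.
  5 (successors {0, 1, 2, 3, 6}): φ is false.
  6 (successors {0, 1, 2, 3, 5}): φ is false.
For instance, at 0:
  At 0: p \to \Diamond s is true, p is false, so (p \to \Diamond s) \to p is false.
    At 0: p is false, \Diamond s is true, so p \to \Diamond s is true.
      At 0: \Diamond s requires s at some successor in {0, 1, 2, 5, 6}.
        s holds at 0, so \Diamond s is true at 0.
Satisfying worlds: {4}

1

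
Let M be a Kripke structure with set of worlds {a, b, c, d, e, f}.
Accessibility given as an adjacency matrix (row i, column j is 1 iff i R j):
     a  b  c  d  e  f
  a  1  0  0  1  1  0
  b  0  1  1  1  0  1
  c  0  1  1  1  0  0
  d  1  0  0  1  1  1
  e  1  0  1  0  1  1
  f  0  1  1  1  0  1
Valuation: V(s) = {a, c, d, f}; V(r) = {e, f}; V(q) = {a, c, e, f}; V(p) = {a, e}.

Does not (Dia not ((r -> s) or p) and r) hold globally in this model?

Yes

Let φ = not (Dia not ((r -> s) or p) and r). Evaluate φ at each world:
  a (successors {a, d, e}): φ is true.
  b (successors {b, c, d, f}): φ is true.
  c (successors {b, c, d}): φ is true.
  d (successors {a, d, e, f}): φ is true.
  e (successors {a, c, e, f}): φ is true.
  f (successors {b, c, d, f}): φ is true.
For instance, at a:
  At a: Dia not ((r -> s) or p) and r is false, so not (Dia not ((r -> s) or p) and r) is true.
    At a: Dia not ((r -> s) or p) is false, r is false, so Dia not ((r -> s) or p) and r is false.
      At a: Dia not ((r -> s) or p) requires not ((r -> s) or p) at some successor in {a, d, e}.
        At a: not ((r -> s) or p) is false.
        At d: not ((r -> s) or p) is false.
        At e: not ((r -> s) or p) is false.
      So Dia not ((r -> s) or p) is false at a.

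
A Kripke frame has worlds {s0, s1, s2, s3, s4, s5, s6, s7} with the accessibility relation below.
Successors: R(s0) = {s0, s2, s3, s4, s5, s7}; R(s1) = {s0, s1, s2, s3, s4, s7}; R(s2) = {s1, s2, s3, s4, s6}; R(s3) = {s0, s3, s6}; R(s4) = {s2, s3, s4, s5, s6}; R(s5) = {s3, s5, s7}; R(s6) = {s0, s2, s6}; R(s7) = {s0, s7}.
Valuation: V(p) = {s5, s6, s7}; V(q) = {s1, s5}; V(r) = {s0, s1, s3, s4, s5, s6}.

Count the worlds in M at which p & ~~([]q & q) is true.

0

Let φ = p & ~~([]q & q). Evaluate φ at each world:
  s0 (successors {s0, s2, s3, s4, s5, s7}): φ is false.
  s1 (successors {s0, s1, s2, s3, s4, s7}): φ is false.
  s2 (successors {s1, s2, s3, s4, s6}): φ is false.
  s3 (successors {s0, s3, s6}): φ is false.
  s4 (successors {s2, s3, s4, s5, s6}): φ is false.
  s5 (successors {s3, s5, s7}): φ is false.
  s6 (successors {s0, s2, s6}): φ is false.
  s7 (successors {s0, s7}): φ is false.
For instance, at s6:
  At s6: p is true, ~~([]q & q) is false, so p & ~~([]q & q) is false.
    At s6: ~([]q & q) is true, so ~~([]q & q) is false.
      At s6: []q & q is false, so ~([]q & q) is true.
Satisfying worlds: none.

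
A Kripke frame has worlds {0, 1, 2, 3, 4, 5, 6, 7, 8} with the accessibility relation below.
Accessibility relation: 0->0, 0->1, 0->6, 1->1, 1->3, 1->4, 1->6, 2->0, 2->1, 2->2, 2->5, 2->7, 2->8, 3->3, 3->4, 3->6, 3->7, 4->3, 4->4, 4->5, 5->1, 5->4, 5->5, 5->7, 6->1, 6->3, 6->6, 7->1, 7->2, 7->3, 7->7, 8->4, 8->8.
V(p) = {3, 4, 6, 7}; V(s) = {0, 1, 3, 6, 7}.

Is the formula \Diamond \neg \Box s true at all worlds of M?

Let φ = \Diamond \neg \Box s. Evaluate φ at each world:
  0 (successors {0, 1, 6}): φ is true.
  1 (successors {1, 3, 4, 6}): φ is true.
  2 (successors {0, 1, 2, 5, 7, 8}): φ is true.
  3 (successors {3, 4, 6, 7}): φ is true.
  4 (successors {3, 4, 5}): φ is true.
  5 (successors {1, 4, 5, 7}): φ is true.
  6 (successors {1, 3, 6}): φ is true.
  7 (successors {1, 2, 3, 7}): φ is true.
  8 (successors {4, 8}): φ is true.
For instance, at 4:
  At 4: \Diamond \neg \Box s requires \neg \Box s at some successor in {3, 4, 5}.
    \neg \Box s holds at 3, so \Diamond \neg \Box s is true at 4.
      At 3: \Box s is false, so \neg \Box s is true.

Yes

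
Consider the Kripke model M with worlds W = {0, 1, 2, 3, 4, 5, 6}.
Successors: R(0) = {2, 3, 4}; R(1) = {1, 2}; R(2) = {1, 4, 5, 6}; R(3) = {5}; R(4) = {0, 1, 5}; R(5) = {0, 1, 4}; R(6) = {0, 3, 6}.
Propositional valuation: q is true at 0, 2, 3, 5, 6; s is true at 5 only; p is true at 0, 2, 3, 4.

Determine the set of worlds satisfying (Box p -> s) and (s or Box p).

Recall that Box ψ holds at a world iff ψ holds at every accessible world, and Dia ψ holds iff ψ holds at some accessible world.
Let φ = (Box p -> s) and (s or Box p). Evaluate φ at each world:
  0 (successors {2, 3, 4}): φ is false.
  1 (successors {1, 2}): φ is false.
  2 (successors {1, 4, 5, 6}): φ is false.
  3 (successors {5}): φ is false.
  4 (successors {0, 1, 5}): φ is false.
  5 (successors {0, 1, 4}): φ is true.
  6 (successors {0, 3, 6}): φ is false.
For instance, at 2:
  At 2: Box p -> s is true, s or Box p is false, so (Box p -> s) and (s or Box p) is false.
    At 2: Box p is false, s is false, so Box p -> s is true.
      At 2: Box p requires p at every successor {1, 4, 5, 6}.
        p fails at 1, so Box p is false at 2.
    At 2: s is false, Box p is false, so s or Box p is false.
      At 2: Box p requires p at every successor {1, 4, 5, 6}.
        p fails at 1, so Box p is false at 2.
Satisfying worlds: {5}

5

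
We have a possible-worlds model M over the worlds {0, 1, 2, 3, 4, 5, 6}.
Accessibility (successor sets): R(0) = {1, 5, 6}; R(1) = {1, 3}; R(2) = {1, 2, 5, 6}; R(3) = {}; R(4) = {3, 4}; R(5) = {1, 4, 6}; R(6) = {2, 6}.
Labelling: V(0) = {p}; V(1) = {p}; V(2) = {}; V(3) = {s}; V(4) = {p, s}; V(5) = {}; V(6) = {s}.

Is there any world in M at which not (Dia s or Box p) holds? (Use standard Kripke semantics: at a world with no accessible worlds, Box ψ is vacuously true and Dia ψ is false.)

No

Let φ = not (Dia s or Box p). Evaluate φ at each world:
  0 (successors {1, 5, 6}): φ is false.
  1 (successors {1, 3}): φ is false.
  2 (successors {1, 2, 5, 6}): φ is false.
  3 (successors ∅): φ is false.
  4 (successors {3, 4}): φ is false.
  5 (successors {1, 4, 6}): φ is false.
  6 (successors {2, 6}): φ is false.
For instance, at 0:
  At 0: Dia s or Box p is true, so not (Dia s or Box p) is false.
    At 0: Dia s is true, Box p is false, so Dia s or Box p is true.
      At 0: Dia s requires s at some successor in {1, 5, 6}.
        s holds at 6, so Dia s is true at 0.
      At 0: Box p requires p at every successor {1, 5, 6}.
        p fails at 5, so Box p is false at 0.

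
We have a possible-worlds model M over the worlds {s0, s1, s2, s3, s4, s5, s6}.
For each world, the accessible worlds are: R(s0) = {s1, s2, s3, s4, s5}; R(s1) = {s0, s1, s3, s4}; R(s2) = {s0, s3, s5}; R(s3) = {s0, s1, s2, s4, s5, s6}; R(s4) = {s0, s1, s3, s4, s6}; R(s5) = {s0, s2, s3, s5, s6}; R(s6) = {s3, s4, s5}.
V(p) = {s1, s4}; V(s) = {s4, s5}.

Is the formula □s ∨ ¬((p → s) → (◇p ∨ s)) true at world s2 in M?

Recall that □ψ holds at a world iff ψ holds at every accessible world, and ◇ψ holds iff ψ holds at some accessible world.
At s2: □s is false, ¬((p → s) → (◇p ∨ s)) is true, so □s ∨ ¬((p → s) → (◇p ∨ s)) is true.
  At s2: □s requires s at every successor {s0, s3, s5}.
    s fails at s0, so □s is false at s2.
  At s2: (p → s) → (◇p ∨ s) is false, so ¬((p → s) → (◇p ∨ s)) is true.
    At s2: p → s is true, ◇p ∨ s is false, so (p → s) → (◇p ∨ s) is false.
      At s2: ◇p is false, s is false, so ◇p ∨ s is false.

Yes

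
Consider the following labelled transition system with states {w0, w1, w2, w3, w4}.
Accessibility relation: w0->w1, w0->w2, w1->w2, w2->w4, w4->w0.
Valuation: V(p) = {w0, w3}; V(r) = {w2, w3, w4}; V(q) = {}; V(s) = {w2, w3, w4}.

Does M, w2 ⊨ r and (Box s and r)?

Yes

At w2: r is true, Box s and r is true, so r and (Box s and r) is true.
  At w2: Box s is true, r is true, so Box s and r is true.
    At w2: Box s requires s at every successor {w4}.
      At w4: s is true.
    So Box s is true at w2.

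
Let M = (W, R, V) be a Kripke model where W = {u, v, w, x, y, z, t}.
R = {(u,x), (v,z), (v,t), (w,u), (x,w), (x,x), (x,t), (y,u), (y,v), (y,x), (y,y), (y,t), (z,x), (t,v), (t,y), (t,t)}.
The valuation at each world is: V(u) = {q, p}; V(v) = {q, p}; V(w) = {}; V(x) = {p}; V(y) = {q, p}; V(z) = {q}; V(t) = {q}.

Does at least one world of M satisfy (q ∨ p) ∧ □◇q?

Let φ = (q ∨ p) ∧ □◇q. Evaluate φ at each world:
  u (successors {x}): φ is true.
  v (successors {z, t}): φ is false.
  w (successors {u}): φ is false.
  x (successors {w, x, t}): φ is true.
  y (successors {u, v, x, y, t}): φ is false.
  z (successors {x}): φ is true.
  t (successors {v, y, t}): φ is true.
Detail at u (witness):
  At u: q ∨ p is true, □◇q is true, so (q ∨ p) ∧ □◇q is true.
    At u: □◇q requires ◇q at every successor {x}.
      At x: ◇q is true.
    So □◇q is true at u.

Yes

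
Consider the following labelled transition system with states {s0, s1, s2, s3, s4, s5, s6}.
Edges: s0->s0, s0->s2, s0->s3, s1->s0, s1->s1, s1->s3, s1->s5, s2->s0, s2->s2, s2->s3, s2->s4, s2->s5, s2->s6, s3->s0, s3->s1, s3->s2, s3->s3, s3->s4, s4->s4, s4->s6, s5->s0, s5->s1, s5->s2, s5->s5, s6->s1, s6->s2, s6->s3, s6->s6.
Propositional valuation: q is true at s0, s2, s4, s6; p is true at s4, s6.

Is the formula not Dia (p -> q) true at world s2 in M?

No

Recall that Dia ψ holds at a world iff ψ holds at some accessible world.
At s2: Dia (p -> q) is true, so not Dia (p -> q) is false.
  At s2: Dia (p -> q) requires p -> q at some successor in {s0, s2, s3, s4, s5, s6}.
    p -> q holds at s0, so Dia (p -> q) is true at s2.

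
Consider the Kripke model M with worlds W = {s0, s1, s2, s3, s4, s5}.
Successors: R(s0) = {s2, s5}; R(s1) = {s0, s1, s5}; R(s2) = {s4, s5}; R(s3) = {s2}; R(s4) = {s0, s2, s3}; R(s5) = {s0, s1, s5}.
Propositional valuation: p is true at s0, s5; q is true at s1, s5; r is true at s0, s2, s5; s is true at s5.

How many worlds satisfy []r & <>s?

1

Let φ = []r & <>s. Evaluate φ at each world:
  s0 (successors {s2, s5}): φ is true.
  s1 (successors {s0, s1, s5}): φ is false.
  s2 (successors {s4, s5}): φ is false.
  s3 (successors {s2}): φ is false.
  s4 (successors {s0, s2, s3}): φ is false.
  s5 (successors {s0, s1, s5}): φ is false.
For instance, at s2:
  At s2: []r is false, <>s is true, so []r & <>s is false.
    At s2: []r requires r at every successor {s4, s5}.
      r fails at s4, so []r is false at s2.
    At s2: <>s requires s at some successor in {s4, s5}.
      s holds at s5, so <>s is true at s2.
Satisfying worlds: {s0}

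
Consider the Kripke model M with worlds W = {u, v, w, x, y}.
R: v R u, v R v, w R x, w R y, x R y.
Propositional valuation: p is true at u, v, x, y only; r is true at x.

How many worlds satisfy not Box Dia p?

3

Recall that Box ψ holds at a world iff ψ holds at every accessible world, and Dia ψ holds iff ψ holds at some accessible world.
Let φ = not Box Dia p. Evaluate φ at each world:
  u (successors ∅): φ is false.
  v (successors {u, v}): φ is true.
  w (successors {x, y}): φ is true.
  x (successors {y}): φ is true.
  y (successors ∅): φ is false.
For instance, at x:
  At x: Box Dia p is false, so not Box Dia p is true.
    At x: Box Dia p requires Dia p at every successor {y}.
      Dia p fails at y, so Box Dia p is false at x.
Satisfying worlds: {v, w, x}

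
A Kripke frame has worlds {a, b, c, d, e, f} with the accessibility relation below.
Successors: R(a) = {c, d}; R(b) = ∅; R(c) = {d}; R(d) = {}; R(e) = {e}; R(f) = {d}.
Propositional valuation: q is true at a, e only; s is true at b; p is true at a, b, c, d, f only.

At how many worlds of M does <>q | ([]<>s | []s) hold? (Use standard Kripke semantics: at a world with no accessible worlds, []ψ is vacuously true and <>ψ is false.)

Let φ = <>q | ([]<>s | []s). Evaluate φ at each world:
  a (successors {c, d}): φ is false.
  b (successors ∅): φ is true.
  c (successors {d}): φ is false.
  d (successors ∅): φ is true.
  e (successors {e}): φ is true.
  f (successors {d}): φ is false.
For instance, at f:
  At f: <>q is false, []<>s | []s is false, so <>q | ([]<>s | []s) is false.
    At f: <>q requires q at some successor in {d}.
      At d: q is false.
    So <>q is false at f.
    At f: []<>s is false, []s is false, so []<>s | []s is false.
      At f: []<>s requires <>s at every successor {d}.
        <>s fails at d, so []<>s is false at f.
      At f: []s requires s at every successor {d}.
        s fails at d, so []s is false at f.
Satisfying worlds: {b, d, e}

3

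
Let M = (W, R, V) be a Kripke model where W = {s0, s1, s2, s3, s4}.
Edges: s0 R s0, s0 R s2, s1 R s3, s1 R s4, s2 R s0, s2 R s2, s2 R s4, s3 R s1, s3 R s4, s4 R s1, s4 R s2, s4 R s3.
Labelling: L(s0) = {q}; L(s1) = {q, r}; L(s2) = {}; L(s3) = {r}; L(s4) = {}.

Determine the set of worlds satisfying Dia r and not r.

s4

Let φ = Dia r and not r. Evaluate φ at each world:
  s0 (successors {s0, s2}): φ is false.
  s1 (successors {s3, s4}): φ is false.
  s2 (successors {s0, s2, s4}): φ is false.
  s3 (successors {s1, s4}): φ is false.
  s4 (successors {s1, s2, s3}): φ is true.
For instance, at s0:
  At s0: Dia r is false, not r is true, so Dia r and not r is false.
    At s0: Dia r requires r at some successor in {s0, s2}.
      At s0: r is false.
      At s2: r is false.
    So Dia r is false at s0.
Satisfying worlds: {s4}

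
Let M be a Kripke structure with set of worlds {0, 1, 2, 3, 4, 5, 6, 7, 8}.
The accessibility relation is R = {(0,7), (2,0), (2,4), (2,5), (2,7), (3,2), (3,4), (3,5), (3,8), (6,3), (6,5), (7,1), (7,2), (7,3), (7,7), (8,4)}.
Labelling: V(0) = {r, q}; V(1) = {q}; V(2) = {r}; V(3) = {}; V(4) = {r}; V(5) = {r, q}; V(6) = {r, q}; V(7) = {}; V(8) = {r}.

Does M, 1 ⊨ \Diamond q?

At 1: no accessible worlds, so \Diamond q is false.

No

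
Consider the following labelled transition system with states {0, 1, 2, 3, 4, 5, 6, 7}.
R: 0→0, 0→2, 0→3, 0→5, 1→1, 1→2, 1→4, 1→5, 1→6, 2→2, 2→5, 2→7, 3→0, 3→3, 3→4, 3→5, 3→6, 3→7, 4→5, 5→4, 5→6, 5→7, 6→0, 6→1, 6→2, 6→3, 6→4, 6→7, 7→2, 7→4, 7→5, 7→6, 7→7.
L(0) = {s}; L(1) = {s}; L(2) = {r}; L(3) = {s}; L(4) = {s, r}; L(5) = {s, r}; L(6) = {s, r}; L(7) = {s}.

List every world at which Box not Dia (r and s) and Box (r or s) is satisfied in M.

Let φ = Box not Dia (r and s) and Box (r or s). Evaluate φ at each world:
  0 (successors {0, 2, 3, 5}): φ is false.
  1 (successors {1, 2, 4, 5, 6}): φ is false.
  2 (successors {2, 5, 7}): φ is false.
  3 (successors {0, 3, 4, 5, 6, 7}): φ is false.
  4 (successors {5}): φ is false.
  5 (successors {4, 6, 7}): φ is false.
  6 (successors {0, 1, 2, 3, 4, 7}): φ is false.
  7 (successors {2, 4, 5, 6, 7}): φ is false.
For instance, at 6:
  At 6: Box not Dia (r and s) is false, Box (r or s) is true, so Box not Dia (r and s) and Box (r or s) is false.
    At 6: Box not Dia (r and s) requires not Dia (r and s) at every successor {0, 1, 2, 3, 4, 7}.
      not Dia (r and s) fails at 0, so Box not Dia (r and s) is false at 6.
    At 6: Box (r or s) requires r or s at every successor {0, 1, 2, 3, 4, 7}.
      At 0: r or s is true.
      At 1: r or s is true.
      At 2: r or s is true.
      At 3: r or s is true.
      At 4: r or s is true.
      At 7: r or s is true.
    So Box (r or s) is true at 6.
Satisfying worlds: none.

none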